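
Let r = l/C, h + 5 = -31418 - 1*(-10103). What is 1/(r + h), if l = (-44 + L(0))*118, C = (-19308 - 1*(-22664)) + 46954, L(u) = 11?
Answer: -8385/178768849 ≈ -4.6904e-5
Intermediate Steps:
C = 50310 (C = (-19308 + 22664) + 46954 = 3356 + 46954 = 50310)
l = -3894 (l = (-44 + 11)*118 = -33*118 = -3894)
h = -21320 (h = -5 + (-31418 - 1*(-10103)) = -5 + (-31418 + 10103) = -5 - 21315 = -21320)
r = -649/8385 (r = -3894/50310 = -3894*1/50310 = -649/8385 ≈ -0.077400)
1/(r + h) = 1/(-649/8385 - 21320) = 1/(-178768849/8385) = -8385/178768849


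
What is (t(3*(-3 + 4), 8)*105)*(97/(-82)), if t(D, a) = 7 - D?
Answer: -20370/41 ≈ -496.83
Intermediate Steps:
(t(3*(-3 + 4), 8)*105)*(97/(-82)) = ((7 - 3*(-3 + 4))*105)*(97/(-82)) = ((7 - 3)*105)*(97*(-1/82)) = ((7 - 1*3)*105)*(-97/82) = ((7 - 3)*105)*(-97/82) = (4*105)*(-97/82) = 420*(-97/82) = -20370/41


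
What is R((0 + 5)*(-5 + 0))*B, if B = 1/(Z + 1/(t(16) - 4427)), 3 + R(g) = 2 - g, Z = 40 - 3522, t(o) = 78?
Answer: -104376/15143219 ≈ -0.0068926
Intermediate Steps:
Z = -3482
R(g) = -1 - g (R(g) = -3 + (2 - g) = -1 - g)
B = -4349/15143219 (B = 1/(-3482 + 1/(78 - 4427)) = 1/(-3482 + 1/(-4349)) = 1/(-3482 - 1/4349) = 1/(-15143219/4349) = -4349/15143219 ≈ -0.00028719)
R((0 + 5)*(-5 + 0))*B = (-1 - (0 + 5)*(-5 + 0))*(-4349/15143219) = (-1 - 5*(-5))*(-4349/15143219) = (-1 - 1*(-25))*(-4349/15143219) = (-1 + 25)*(-4349/15143219) = 24*(-4349/15143219) = -104376/15143219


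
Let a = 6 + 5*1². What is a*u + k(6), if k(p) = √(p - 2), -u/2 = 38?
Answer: -834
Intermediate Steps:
u = -76 (u = -2*38 = -76)
k(p) = √(-2 + p)
a = 11 (a = 6 + 5*1 = 6 + 5 = 11)
a*u + k(6) = 11*(-76) + √(-2 + 6) = -836 + √4 = -836 + 2 = -834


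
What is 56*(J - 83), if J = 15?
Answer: -3808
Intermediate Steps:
56*(J - 83) = 56*(15 - 83) = 56*(-68) = -3808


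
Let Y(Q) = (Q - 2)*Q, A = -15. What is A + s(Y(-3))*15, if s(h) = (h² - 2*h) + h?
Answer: 3135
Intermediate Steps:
Y(Q) = Q*(-2 + Q) (Y(Q) = (-2 + Q)*Q = Q*(-2 + Q))
s(h) = h² - h
A + s(Y(-3))*15 = -15 + ((-3*(-2 - 3))*(-1 - 3*(-2 - 3)))*15 = -15 + ((-3*(-5))*(-1 - 3*(-5)))*15 = -15 + (15*(-1 + 15))*15 = -15 + (15*14)*15 = -15 + 210*15 = -15 + 3150 = 3135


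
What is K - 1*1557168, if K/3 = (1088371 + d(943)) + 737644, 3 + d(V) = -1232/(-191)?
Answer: 748889484/191 ≈ 3.9209e+6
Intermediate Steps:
d(V) = 659/191 (d(V) = -3 - 1232/(-191) = -3 - 1232*(-1/191) = -3 + 1232/191 = 659/191)
K = 1046308572/191 (K = 3*((1088371 + 659/191) + 737644) = 3*(207879520/191 + 737644) = 3*(348769524/191) = 1046308572/191 ≈ 5.4781e+6)
K - 1*1557168 = 1046308572/191 - 1*1557168 = 1046308572/191 - 1557168 = 748889484/191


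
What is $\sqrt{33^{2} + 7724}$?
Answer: $\sqrt{8813} \approx 93.878$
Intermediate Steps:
$\sqrt{33^{2} + 7724} = \sqrt{1089 + 7724} = \sqrt{8813}$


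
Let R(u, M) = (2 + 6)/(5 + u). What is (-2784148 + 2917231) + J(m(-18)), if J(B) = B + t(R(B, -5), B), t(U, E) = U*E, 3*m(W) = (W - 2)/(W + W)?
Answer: 25152776/189 ≈ 1.3308e+5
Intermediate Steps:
R(u, M) = 8/(5 + u)
m(W) = (-2 + W)/(6*W) (m(W) = ((W - 2)/(W + W))/3 = ((-2 + W)/((2*W)))/3 = ((-2 + W)*(1/(2*W)))/3 = ((-2 + W)/(2*W))/3 = (-2 + W)/(6*W))
t(U, E) = E*U
J(B) = B + 8*B/(5 + B) (J(B) = B + B*(8/(5 + B)) = B + 8*B/(5 + B))
(-2784148 + 2917231) + J(m(-18)) = (-2784148 + 2917231) + ((⅙)*(-2 - 18)/(-18))*(13 + (⅙)*(-2 - 18)/(-18))/(5 + (⅙)*(-2 - 18)/(-18)) = 133083 + ((⅙)*(-1/18)*(-20))*(13 + (⅙)*(-1/18)*(-20))/(5 + (⅙)*(-1/18)*(-20)) = 133083 + 5*(13 + 5/27)/(27*(5 + 5/27)) = 133083 + (5/27)*(356/27)/(140/27) = 133083 + (5/27)*(27/140)*(356/27) = 133083 + 89/189 = 25152776/189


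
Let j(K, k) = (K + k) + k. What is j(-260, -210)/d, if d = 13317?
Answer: -680/13317 ≈ -0.051063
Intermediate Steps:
j(K, k) = K + 2*k
j(-260, -210)/d = (-260 + 2*(-210))/13317 = (-260 - 420)*(1/13317) = -680*1/13317 = -680/13317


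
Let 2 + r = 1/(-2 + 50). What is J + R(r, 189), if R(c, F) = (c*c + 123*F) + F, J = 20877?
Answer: 102106177/2304 ≈ 44317.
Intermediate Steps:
r = -95/48 (r = -2 + 1/(-2 + 50) = -2 + 1/48 = -95/48 ≈ -1.9792)
R(c, F) = c² + 124*F (R(c, F) = (c² + 123*F) + F = c² + 124*F)
J + R(r, 189) = 20877 + ((-95/48)² + 124*189) = 20877 + (9025/2304 + 23436) = 20877 + 54005569/2304 = 102106177/2304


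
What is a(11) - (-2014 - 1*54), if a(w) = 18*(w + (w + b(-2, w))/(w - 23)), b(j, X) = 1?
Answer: 2248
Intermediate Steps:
a(w) = 18*w + 18*(1 + w)/(-23 + w) (a(w) = 18*(w + (w + 1)/(w - 23)) = 18*(w + (1 + w)/(-23 + w)) = 18*w + 18*(1 + w)/(-23 + w))
a(11) - (-2014 - 1*54) = 18*(1 + 11**2 - 22*11)/(-23 + 11) - (-2014 - 1*54) = 18*(1 + 121 - 242)/(-12) - (-2014 - 54) = 18*(-1/12)*(-120) - 1*(-2068) = 180 + 2068 = 2248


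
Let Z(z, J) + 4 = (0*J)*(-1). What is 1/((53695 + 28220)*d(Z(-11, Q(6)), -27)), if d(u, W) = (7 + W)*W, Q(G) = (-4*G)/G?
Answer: 1/44234100 ≈ 2.2607e-8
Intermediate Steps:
Q(G) = -4
Z(z, J) = -4 (Z(z, J) = -4 + (0*J)*(-1) = -4 + 0*(-1) = -4 + 0 = -4)
d(u, W) = W*(7 + W)
1/((53695 + 28220)*d(Z(-11, Q(6)), -27)) = 1/((53695 + 28220)*((-27*(7 - 27)))) = 1/(81915*((-27*(-20)))) = (1/81915)/540 = (1/81915)*(1/540) = 1/44234100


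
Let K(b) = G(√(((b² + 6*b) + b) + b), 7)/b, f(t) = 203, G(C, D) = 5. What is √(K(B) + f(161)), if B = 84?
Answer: √358197/42 ≈ 14.250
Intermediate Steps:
K(b) = 5/b
√(K(B) + f(161)) = √(5/84 + 203) = √(17057/84) = √358197/42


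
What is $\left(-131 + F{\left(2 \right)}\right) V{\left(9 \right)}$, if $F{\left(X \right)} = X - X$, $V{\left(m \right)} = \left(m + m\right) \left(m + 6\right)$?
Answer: $-35370$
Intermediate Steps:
$V{\left(m \right)} = 2 m \left(6 + m\right)$
$F{\left(X \right)} = 0$
$\left(-131 + F{\left(2 \right)}\right) V{\left(9 \right)} = \left(-131 + 0\right) 2 \cdot 9 \left(6 + 9\right) = - 131 \cdot 2 \cdot 9 \cdot 15 = \left(-131\right) 270 = -35370$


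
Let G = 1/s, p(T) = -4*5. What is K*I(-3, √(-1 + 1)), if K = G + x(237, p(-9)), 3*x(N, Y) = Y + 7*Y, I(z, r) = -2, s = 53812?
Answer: 8609917/80718 ≈ 106.67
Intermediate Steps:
p(T) = -20
x(N, Y) = 8*Y/3 (x(N, Y) = (Y + 7*Y)/3 = (8*Y)/3 = 8*Y/3)
G = 1/53812 ≈ 1.8583e-5
K = -8609917/161436 (K = 1/53812 + (8/3)*(-20) = 1/53812 - 160/3 = -8609917/161436 ≈ -53.333)
K*I(-3, √(-1 + 1)) = -8609917/161436*(-2) = 8609917/80718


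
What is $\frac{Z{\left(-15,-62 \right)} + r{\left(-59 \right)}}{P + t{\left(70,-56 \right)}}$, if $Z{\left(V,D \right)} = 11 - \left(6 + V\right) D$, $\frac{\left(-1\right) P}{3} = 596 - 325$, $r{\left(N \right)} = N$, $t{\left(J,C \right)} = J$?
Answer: $\frac{606}{743} \approx 0.81561$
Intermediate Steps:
$P = -813$ ($P = - 3 \left(596 - 325\right) = \left(-3\right) 271 = -813$)
$Z{\left(V,D \right)} = 11 - D \left(6 + V\right)$
$\frac{Z{\left(-15,-62 \right)} + r{\left(-59 \right)}}{P + t{\left(70,-56 \right)}} = \frac{\left(11 - -372 - \left(-62\right) \left(-15\right)\right) - 59}{-813 + 70} = \frac{\left(11 + 372 - 930\right) - 59}{-743} = \left(-547 - 59\right) \left(- \frac{1}{743}\right) = \left(-606\right) \left(- \frac{1}{743}\right) = \frac{606}{743}$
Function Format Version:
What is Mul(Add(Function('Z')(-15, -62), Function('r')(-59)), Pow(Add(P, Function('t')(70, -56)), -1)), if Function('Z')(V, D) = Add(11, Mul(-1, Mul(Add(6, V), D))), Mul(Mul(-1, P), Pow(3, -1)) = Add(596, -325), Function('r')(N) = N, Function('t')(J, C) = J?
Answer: Rational(606, 743) ≈ 0.81561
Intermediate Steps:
P = -813 (P = Mul(-3, Add(596, -325)) = Mul(-3, 271) = -813)
Function('Z')(V, D) = Add(11, Mul(-1, D, Add(6, V))) (Function('Z')(V, D) = Add(11, Mul(-1, Mul(D, Add(6, V)))) = Add(11, Mul(-1, D, Add(6, V))))
Mul(Add(Function('Z')(-15, -62), Function('r')(-59)), Pow(Add(P, Function('t')(70, -56)), -1)) = Mul(Add(Add(11, Mul(-6, -62), Mul(-1, -62, -15)), -59), Pow(Add(-813, 70), -1)) = Mul(Add(Add(11, 372, -930), -59), Pow(-743, -1)) = Mul(Add(-547, -59), Rational(-1, 743)) = Mul(-606, Rational(-1, 743)) = Rational(606, 743)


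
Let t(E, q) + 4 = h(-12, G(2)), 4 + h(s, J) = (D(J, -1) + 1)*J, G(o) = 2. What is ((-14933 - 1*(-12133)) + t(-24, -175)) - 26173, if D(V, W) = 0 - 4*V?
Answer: -28995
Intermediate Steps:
D(V, W) = -4*V
h(s, J) = -4 + J*(1 - 4*J) (h(s, J) = -4 + (-4*J + 1)*J = -4 + (1 - 4*J)*J = -4 + J*(1 - 4*J))
t(E, q) = -22 (t(E, q) = -4 + (-4 + 2 - 4*2²) = -4 + (-4 + 2 - 4*4) = -4 + (-4 + 2 - 16) = -4 - 18 = -22)
((-14933 - 1*(-12133)) + t(-24, -175)) - 26173 = ((-14933 - 1*(-12133)) - 22) - 26173 = ((-14933 + 12133) - 22) - 26173 = (-2800 - 22) - 26173 = -2822 - 26173 = -28995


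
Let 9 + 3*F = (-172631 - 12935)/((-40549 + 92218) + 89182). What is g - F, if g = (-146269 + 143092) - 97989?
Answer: -42746543573/422553 ≈ -1.0116e+5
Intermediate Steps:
g = -101166 (g = -3177 - 97989 = -101166)
F = -1453225/422553 (F = -3 + ((-172631 - 12935)/((-40549 + 92218) + 89182))/3 = -3 + (-185566/(51669 + 89182))/3 = -3 + (-185566/140851)/3 = -3 + (-185566*1/140851)/3 = -3 + (⅓)*(-185566/140851) = -3 - 185566/422553 = -1453225/422553 ≈ -3.4392)
g - F = -101166 - 1*(-1453225/422553) = -101166 + 1453225/422553 = -42746543573/422553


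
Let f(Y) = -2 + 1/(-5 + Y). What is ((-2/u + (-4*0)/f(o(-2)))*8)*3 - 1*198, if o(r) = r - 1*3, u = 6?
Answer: -206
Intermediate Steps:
o(r) = -3 + r (o(r) = r - 3 = -3 + r)
((-2/u + (-4*0)/f(o(-2)))*8)*3 - 1*198 = ((-2/6 + (-4*0)/(((11 - 2*(-3 - 2))/(-5 + (-3 - 2)))))*8)*3 - 1*198 = ((-2*⅙ + 0/(((11 - 2*(-5))/(-5 - 5))))*8)*3 - 198 = ((-⅓ + 0/(((11 + 10)/(-10))))*8)*3 - 198 = ((-⅓ + 0/((-⅒*21)))*8)*3 - 198 = ((-⅓ + 0/(-21/10))*8)*3 - 198 = ((-⅓ + 0*(-10/21))*8)*3 - 198 = ((-⅓ + 0)*8)*3 - 198 = -⅓*8*3 - 198 = -8/3*3 - 198 = -8 - 198 = -206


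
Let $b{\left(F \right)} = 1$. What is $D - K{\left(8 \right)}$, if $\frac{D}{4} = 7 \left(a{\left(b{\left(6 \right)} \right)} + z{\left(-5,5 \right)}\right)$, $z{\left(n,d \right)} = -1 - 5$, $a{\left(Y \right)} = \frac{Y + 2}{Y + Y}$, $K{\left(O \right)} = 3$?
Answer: $-129$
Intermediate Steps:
$a{\left(Y \right)} = \frac{2 + Y}{2 Y}$
$z{\left(n,d \right)} = -6$
$D = -126$ ($D = 4 \cdot 7 \left(\frac{2 + 1}{2 \cdot 1} - 6\right) = 4 \cdot 7 \left(\frac{1}{2} \cdot 1 \cdot 3 - 6\right) = 4 \cdot 7 \left(\frac{3}{2} - 6\right) = 4 \cdot 7 \left(- \frac{9}{2}\right) = 4 \left(- \frac{63}{2}\right) = -126$)
$D - K{\left(8 \right)} = -126 - 3 = -129$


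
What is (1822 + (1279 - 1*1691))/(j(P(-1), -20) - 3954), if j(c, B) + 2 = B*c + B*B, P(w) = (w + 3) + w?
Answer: -235/596 ≈ -0.39430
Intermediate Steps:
P(w) = 3 + 2*w (P(w) = (3 + w) + w = 3 + 2*w)
j(c, B) = -2 + B² + B*c (j(c, B) = -2 + (B*c + B*B) = -2 + (B*c + B²) = -2 + (B² + B*c) = -2 + B² + B*c)
(1822 + (1279 - 1*1691))/(j(P(-1), -20) - 3954) = (1822 + (1279 - 1*1691))/((-2 + (-20)² - 20*(3 + 2*(-1))) - 3954) = (1822 + (1279 - 1691))/((-2 + 400 - 20*(3 - 2)) - 3954) = (1822 - 412)/((-2 + 400 - 20*1) - 3954) = 1410/((-2 + 400 - 20) - 3954) = 1410/(378 - 3954) = 1410/(-3576) = 1410*(-1/3576) = -235/596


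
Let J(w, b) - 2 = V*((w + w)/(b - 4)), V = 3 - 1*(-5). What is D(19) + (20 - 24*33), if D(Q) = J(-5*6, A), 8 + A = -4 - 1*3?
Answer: -14150/19 ≈ -744.74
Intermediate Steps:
V = 8 (V = 3 + 5 = 8)
A = -15 (A = -8 + (-4 - 1*3) = -8 + (-4 - 3) = -8 - 7 = -15)
J(w, b) = 2 + 16*w/(-4 + b) (J(w, b) = 2 + 8*((w + w)/(b - 4)) = 2 + 8*((2*w)/(-4 + b)) = 2 + 8*(2*w/(-4 + b)) = 2 + 16*w/(-4 + b))
D(Q) = 518/19 (D(Q) = 2*(-4 - 15 + 8*(-5*6))/(-4 - 15) = 2*(-4 - 15 + 8*(-30))/(-19) = 2*(-1/19)*(-4 - 15 - 240) = 2*(-1/19)*(-259) = 518/19)
D(19) + (20 - 24*33) = 518/19 + (20 - 24*33) = 518/19 + (20 - 792) = 518/19 - 772 = -14150/19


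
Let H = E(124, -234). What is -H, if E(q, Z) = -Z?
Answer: -234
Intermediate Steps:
H = 234 (H = -1*(-234) = 234)
-H = -1*234 = -234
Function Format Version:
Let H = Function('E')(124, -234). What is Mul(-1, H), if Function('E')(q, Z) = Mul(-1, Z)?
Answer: -234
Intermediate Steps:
H = 234 (H = Mul(-1, -234) = 234)
Mul(-1, H) = Mul(-1, 234) = -234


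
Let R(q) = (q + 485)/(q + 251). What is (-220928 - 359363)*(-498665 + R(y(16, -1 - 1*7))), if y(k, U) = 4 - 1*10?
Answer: 70895570861786/245 ≈ 2.8937e+11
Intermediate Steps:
y(k, U) = -6 (y(k, U) = 4 - 10 = -6)
R(q) = (485 + q)/(251 + q)
(-220928 - 359363)*(-498665 + R(y(16, -1 - 1*7))) = (-220928 - 359363)*(-498665 + (485 - 6)/(251 - 6)) = -580291*(-498665 + 479/245) = -580291*(-122172446/245) = 70895570861786/245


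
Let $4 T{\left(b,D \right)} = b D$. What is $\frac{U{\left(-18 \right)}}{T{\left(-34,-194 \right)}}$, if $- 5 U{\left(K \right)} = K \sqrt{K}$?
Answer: $\frac{54 i \sqrt{2}}{8245} \approx 0.0092623 i$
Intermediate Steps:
$U{\left(K \right)} = - \frac{K^{\frac{3}{2}}}{5}$ ($U{\left(K \right)} = - \frac{K \sqrt{K}}{5} = - \frac{K^{\frac{3}{2}}}{5}$)
$T{\left(b,D \right)} = \frac{D b}{4}$ ($T{\left(b,D \right)} = \frac{b D}{4} = \frac{D b}{4}$)
$\frac{U{\left(-18 \right)}}{T{\left(-34,-194 \right)}} = \frac{\left(- \frac{1}{5}\right) \left(-18\right)^{\frac{3}{2}}}{\frac{1}{4} \left(-194\right) \left(-34\right)} = \frac{\left(- \frac{1}{5}\right) \left(- 54 i \sqrt{2}\right)}{1649} = \frac{54 i \sqrt{2}}{5} \cdot \frac{1}{1649} = \frac{54 i \sqrt{2}}{8245}$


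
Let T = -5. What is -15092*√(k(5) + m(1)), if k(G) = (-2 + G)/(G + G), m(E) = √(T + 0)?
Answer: -7546*√(30 + 100*I*√5)/5 ≈ -17062.0 - 14925.0*I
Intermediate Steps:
m(E) = I*√5 (m(E) = √(-5 + 0) = √(-5) = I*√5)
k(G) = (-2 + G)/(2*G) (k(G) = (-2 + G)/((2*G)) = (-2 + G)*(1/(2*G)) = (-2 + G)/(2*G))
-15092*√(k(5) + m(1)) = -15092*√((½)*(-2 + 5)/5 + I*√5) = -15092*√((½)*(⅕)*3 + I*√5) = -15092*√(3/10 + I*√5)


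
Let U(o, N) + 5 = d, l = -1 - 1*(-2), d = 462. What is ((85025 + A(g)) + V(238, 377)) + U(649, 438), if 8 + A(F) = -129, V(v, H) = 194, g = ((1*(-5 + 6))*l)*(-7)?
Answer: 85539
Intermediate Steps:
l = 1 (l = -1 + 2 = 1)
g = -7 (g = ((1*(-5 + 6))*1)*(-7) = ((1*1)*1)*(-7) = (1*1)*(-7) = 1*(-7) = -7)
A(F) = -137 (A(F) = -8 - 129 = -137)
U(o, N) = 457 (U(o, N) = -5 + 462 = 457)
((85025 + A(g)) + V(238, 377)) + U(649, 438) = ((85025 - 137) + 194) + 457 = (84888 + 194) + 457 = 85082 + 457 = 85539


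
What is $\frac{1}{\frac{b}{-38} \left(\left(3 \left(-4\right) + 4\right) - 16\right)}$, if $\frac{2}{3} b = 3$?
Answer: $\frac{19}{54} \approx 0.35185$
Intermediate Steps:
$b = \frac{9}{2}$ ($b = \frac{3}{2} \cdot 3 = \frac{9}{2} \approx 4.5$)
$\frac{1}{\frac{b}{-38} \left(\left(3 \left(-4\right) + 4\right) - 16\right)} = \frac{1}{\frac{9}{2 \left(-38\right)} \left(\left(3 \left(-4\right) + 4\right) - 16\right)} = \frac{1}{\frac{9}{2} \left(- \frac{1}{38}\right) \left(\left(-12 + 4\right) - 16\right)} = \frac{1}{\left(- \frac{9}{76}\right) \left(-8 - 16\right)} = \frac{1}{\left(- \frac{9}{76}\right) \left(-24\right)} = \frac{1}{\frac{54}{19}} = \frac{19}{54}$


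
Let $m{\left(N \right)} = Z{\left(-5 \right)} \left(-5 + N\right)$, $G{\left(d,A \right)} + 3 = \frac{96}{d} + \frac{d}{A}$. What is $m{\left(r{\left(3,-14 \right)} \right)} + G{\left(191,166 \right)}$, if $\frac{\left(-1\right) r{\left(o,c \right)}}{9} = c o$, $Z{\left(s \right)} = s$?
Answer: $- \frac{59174391}{31706} \approx -1866.3$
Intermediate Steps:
$G{\left(d,A \right)} = -3 + \frac{96}{d} + \frac{d}{A}$ ($G{\left(d,A \right)} = -3 + \left(\frac{96}{d} + \frac{d}{A}\right) = -3 + \frac{96}{d} + \frac{d}{A}$)
$r{\left(o,c \right)} = - 9 c o$
$m{\left(N \right)} = 25 - 5 N$ ($m{\left(N \right)} = - 5 \left(-5 + N\right) = 25 - 5 N$)
$m{\left(r{\left(3,-14 \right)} \right)} + G{\left(191,166 \right)} = \left(25 - 5 \left(\left(-9\right) \left(-14\right) 3\right)\right) + \left(-3 + \frac{96}{191} + \frac{191}{166}\right) = \left(25 - 1890\right) + \left(-3 + 96 \cdot \frac{1}{191} + 191 \cdot \frac{1}{166}\right) = \left(25 - 1890\right) + \left(-3 + \frac{96}{191} + \frac{191}{166}\right) = -1865 - \frac{42701}{31706} = - \frac{59174391}{31706}$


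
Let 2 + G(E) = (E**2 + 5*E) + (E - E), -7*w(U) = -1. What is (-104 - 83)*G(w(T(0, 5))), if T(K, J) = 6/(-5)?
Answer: 11594/49 ≈ 236.61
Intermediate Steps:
T(K, J) = -6/5 (T(K, J) = 6*(-1/5) = -6/5)
w(U) = 1/7 (w(U) = -1/7*(-1) = 1/7)
G(E) = -2 + E**2 + 5*E (G(E) = -2 + ((E**2 + 5*E) + (E - E)) = -2 + ((E**2 + 5*E) + 0) = -2 + (E**2 + 5*E) = -2 + E**2 + 5*E)
(-104 - 83)*G(w(T(0, 5))) = (-104 - 83)*(-2 + (1/7)**2 + 5*(1/7)) = -187*(-2 + 1/49 + 5/7) = -187*(-62/49) = 11594/49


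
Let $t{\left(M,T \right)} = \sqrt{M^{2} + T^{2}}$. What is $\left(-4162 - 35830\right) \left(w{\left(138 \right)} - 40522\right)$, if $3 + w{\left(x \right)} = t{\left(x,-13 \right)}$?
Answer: $1620675800 - 39992 \sqrt{19213} \approx 1.6151 \cdot 10^{9}$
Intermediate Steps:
$w{\left(x \right)} = -3 + \sqrt{169 + x^{2}}$ ($w{\left(x \right)} = -3 + \sqrt{x^{2} + \left(-13\right)^{2}} = -3 + \sqrt{x^{2} + 169} = -3 + \sqrt{169 + x^{2}}$)
$\left(-4162 - 35830\right) \left(w{\left(138 \right)} - 40522\right) = \left(-4162 - 35830\right) \left(\left(-3 + \sqrt{169 + 138^{2}}\right) - 40522\right) = - 39992 \left(\left(-3 + \sqrt{169 + 19044}\right) - 40522\right) = - 39992 \left(\left(-3 + \sqrt{19213}\right) - 40522\right) = - 39992 \left(-40525 + \sqrt{19213}\right) = 1620675800 - 39992 \sqrt{19213}$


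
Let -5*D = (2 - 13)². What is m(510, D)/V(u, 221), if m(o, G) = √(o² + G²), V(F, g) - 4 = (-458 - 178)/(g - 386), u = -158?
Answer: 11*√6517141/432 ≈ 65.004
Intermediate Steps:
V(F, g) = 4 - 636/(-386 + g) (V(F, g) = 4 + (-458 - 178)/(g - 386) = 4 - 636/(-386 + g))
D = -121/5 (D = -(2 - 13)²/5 = -⅕*(-11)² = -⅕*121 = -121/5 ≈ -24.200)
m(o, G) = √(G² + o²)
m(510, D)/V(u, 221) = √((-121/5)² + 510²)/((4*(-545 + 221)/(-386 + 221))) = √(14641/25 + 260100)/((4*(-324)/(-165))) = √(6517141/25)/((4*(-1/165)*(-324))) = (√6517141/5)/(432/55) = (√6517141/5)*(55/432) = 11*√6517141/432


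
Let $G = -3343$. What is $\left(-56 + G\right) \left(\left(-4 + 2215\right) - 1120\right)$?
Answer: $-3708309$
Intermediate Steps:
$\left(-56 + G\right) \left(\left(-4 + 2215\right) - 1120\right) = \left(-56 - 3343\right) \left(\left(-4 + 2215\right) - 1120\right) = - 3399 \left(2211 - 1120\right) = \left(-3399\right) 1091 = -3708309$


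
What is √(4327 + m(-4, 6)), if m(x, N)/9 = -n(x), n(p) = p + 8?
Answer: √4291 ≈ 65.506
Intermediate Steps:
n(p) = 8 + p
m(x, N) = -72 - 9*x (m(x, N) = 9*(-(8 + x)) = 9*(-8 - x) = -72 - 9*x)
√(4327 + m(-4, 6)) = √(4327 + (-72 - 9*(-4))) = √(4327 + (-72 + 36)) = √(4327 - 36) = √4291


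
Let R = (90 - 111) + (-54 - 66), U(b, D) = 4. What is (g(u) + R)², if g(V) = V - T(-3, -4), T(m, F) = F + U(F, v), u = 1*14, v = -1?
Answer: 16129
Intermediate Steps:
u = 14
T(m, F) = 4 + F (T(m, F) = F + 4 = 4 + F)
R = -141 (R = -21 - 120 = -141)
g(V) = V (g(V) = V - (4 - 4) = V - 1*0 = V + 0 = V)
(g(u) + R)² = (14 - 141)² = (-127)² = 16129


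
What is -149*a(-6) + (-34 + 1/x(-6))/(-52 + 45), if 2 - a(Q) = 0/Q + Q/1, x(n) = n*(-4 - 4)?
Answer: -56983/48 ≈ -1187.1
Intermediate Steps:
x(n) = -8*n (x(n) = n*(-8) = -8*n)
a(Q) = 2 - Q (a(Q) = 2 - (0/Q + Q/1) = 2 - (0 + Q*1) = 2 - (0 + Q) = 2 - Q)
-149*a(-6) + (-34 + 1/x(-6))/(-52 + 45) = -149*(2 - 1*(-6)) + (-34 + 1/(-8*(-6)))/(-52 + 45) = -149*(2 + 6) + (-34 + 1/48)/(-7) = -149*8 + (-34 + 1/48)*(-⅐) = -1192 - 1631/48*(-⅐) = -1192 + 233/48 = -56983/48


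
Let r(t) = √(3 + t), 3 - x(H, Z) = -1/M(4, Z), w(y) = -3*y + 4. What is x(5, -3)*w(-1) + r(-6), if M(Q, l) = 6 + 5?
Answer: 238/11 + I*√3 ≈ 21.636 + 1.732*I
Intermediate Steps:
M(Q, l) = 11
w(y) = 4 - 3*y
x(H, Z) = 34/11 (x(H, Z) = 3 - (-1)/11 = 3 - 1*(-1/11) = 3 + 1/11 = 34/11)
x(5, -3)*w(-1) + r(-6) = 34*(4 - 3*(-1))/11 + √(3 - 6) = 34*(4 + 3)/11 + √(-3) = (34/11)*7 + I*√3 = 238/11 + I*√3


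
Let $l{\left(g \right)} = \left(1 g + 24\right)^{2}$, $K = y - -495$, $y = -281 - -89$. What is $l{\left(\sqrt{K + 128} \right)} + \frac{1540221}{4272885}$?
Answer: $\frac{1434778472}{1424295} + 48 \sqrt{431} \approx 2003.9$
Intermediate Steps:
$y = -192$ ($y = -281 + 89 = -192$)
$K = 303$ ($K = -192 - -495 = -192 + 495 = 303$)
$l{\left(g \right)} = \left(24 + g\right)^{2}$ ($l{\left(g \right)} = \left(g + 24\right)^{2} = \left(24 + g\right)^{2}$)
$l{\left(\sqrt{K + 128} \right)} + \frac{1540221}{4272885} = \left(24 + \sqrt{303 + 128}\right)^{2} + \frac{1540221}{4272885} = \left(24 + \sqrt{431}\right)^{2} + 1540221 \cdot \frac{1}{4272885} = \left(24 + \sqrt{431}\right)^{2} + \frac{513407}{1424295} = \frac{513407}{1424295} + \left(24 + \sqrt{431}\right)^{2}$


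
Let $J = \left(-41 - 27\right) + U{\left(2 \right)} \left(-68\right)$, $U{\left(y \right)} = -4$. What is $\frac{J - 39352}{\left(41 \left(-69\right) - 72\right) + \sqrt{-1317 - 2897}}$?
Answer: $\frac{113568348}{8420015} + \frac{274036 i \sqrt{86}}{8420015} \approx 13.488 + 0.30182 i$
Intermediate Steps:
$J = 204$ ($J = \left(-41 - 27\right) - -272 = \left(-41 - 27\right) + 272 = -68 + 272 = 204$)
$\frac{J - 39352}{\left(41 \left(-69\right) - 72\right) + \sqrt{-1317 - 2897}} = \frac{204 - 39352}{\left(41 \left(-69\right) - 72\right) + \sqrt{-1317 - 2897}} = - \frac{39148}{\left(-2829 - 72\right) + \sqrt{-4214}} = - \frac{39148}{-2901 + 7 i \sqrt{86}}$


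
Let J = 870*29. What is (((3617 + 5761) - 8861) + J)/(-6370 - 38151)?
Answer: -25747/44521 ≈ -0.57831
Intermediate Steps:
J = 25230
(((3617 + 5761) - 8861) + J)/(-6370 - 38151) = (((3617 + 5761) - 8861) + 25230)/(-6370 - 38151) = ((9378 - 8861) + 25230)/(-44521) = (517 + 25230)*(-1/44521) = 25747*(-1/44521) = -25747/44521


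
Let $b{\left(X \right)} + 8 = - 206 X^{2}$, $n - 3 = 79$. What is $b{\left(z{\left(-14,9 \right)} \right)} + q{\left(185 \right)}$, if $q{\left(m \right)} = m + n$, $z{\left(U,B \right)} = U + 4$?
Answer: $-20341$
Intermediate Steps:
$z{\left(U,B \right)} = 4 + U$
$n = 82$ ($n = 3 + 79 = 82$)
$q{\left(m \right)} = 82 + m$ ($q{\left(m \right)} = m + 82 = 82 + m$)
$b{\left(X \right)} = -8 - 206 X^{2}$
$b{\left(z{\left(-14,9 \right)} \right)} + q{\left(185 \right)} = \left(-8 - 206 \left(4 - 14\right)^{2}\right) + \left(82 + 185\right) = \left(-8 - 206 \left(-10\right)^{2}\right) + 267 = \left(-8 - 20600\right) + 267 = -20608 + 267 = -20341$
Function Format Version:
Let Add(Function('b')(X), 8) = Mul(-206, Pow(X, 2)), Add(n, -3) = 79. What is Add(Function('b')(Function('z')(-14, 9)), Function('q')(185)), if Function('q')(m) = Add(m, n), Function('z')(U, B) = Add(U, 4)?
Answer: -20341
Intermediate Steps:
Function('z')(U, B) = Add(4, U)
n = 82 (n = Add(3, 79) = 82)
Function('q')(m) = Add(82, m) (Function('q')(m) = Add(m, 82) = Add(82, m))
Function('b')(X) = Add(-8, Mul(-206, Pow(X, 2)))
Add(Function('b')(Function('z')(-14, 9)), Function('q')(185)) = Add(Add(-8, Mul(-206, Pow(Add(4, -14), 2))), Add(82, 185)) = Add(Add(-8, Mul(-206, Pow(-10, 2))), 267) = Add(Add(-8, Mul(-206, 100)), 267) = Add(Add(-8, -20600), 267) = Add(-20608, 267) = -20341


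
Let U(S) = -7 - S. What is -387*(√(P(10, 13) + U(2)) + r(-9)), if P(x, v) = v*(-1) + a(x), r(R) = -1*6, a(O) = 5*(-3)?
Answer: 2322 - 387*I*√37 ≈ 2322.0 - 2354.0*I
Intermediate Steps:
a(O) = -15
r(R) = -6
P(x, v) = -15 - v (P(x, v) = v*(-1) - 15 = -v - 15 = -15 - v)
-387*(√(P(10, 13) + U(2)) + r(-9)) = -387*(√((-15 - 1*13) + (-7 - 1*2)) - 6) = -387*(√((-15 - 13) + (-7 - 2)) - 6) = -387*(√(-28 - 9) - 6) = -387*(√(-37) - 6) = -387*(I*√37 - 6) = -387*(-6 + I*√37) = 2322 - 387*I*√37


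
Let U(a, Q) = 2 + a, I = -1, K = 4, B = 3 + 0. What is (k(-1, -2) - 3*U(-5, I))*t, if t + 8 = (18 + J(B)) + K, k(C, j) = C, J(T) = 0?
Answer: 112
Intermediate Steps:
B = 3
t = 14 (t = -8 + ((18 + 0) + 4) = -8 + (18 + 4) = -8 + 22 = 14)
(k(-1, -2) - 3*U(-5, I))*t = (-1 - 3*(2 - 5))*14 = (-1 - 3*(-3))*14 = (-1 + 9)*14 = 8*14 = 112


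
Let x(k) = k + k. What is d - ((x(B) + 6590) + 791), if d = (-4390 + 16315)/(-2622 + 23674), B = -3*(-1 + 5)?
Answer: -154867639/21052 ≈ -7356.4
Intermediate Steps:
B = -12 (B = -3*4 = -12)
x(k) = 2*k
d = 11925/21052 ≈ 0.56645
d - ((x(B) + 6590) + 791) = 11925/21052 - ((2*(-12) + 6590) + 791) = 11925/21052 - ((-24 + 6590) + 791) = 11925/21052 - (6566 + 791) = 11925/21052 - 1*7357 = 11925/21052 - 7357 = -154867639/21052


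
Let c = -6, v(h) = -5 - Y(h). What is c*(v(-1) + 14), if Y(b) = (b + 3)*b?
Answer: -66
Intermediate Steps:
Y(b) = b*(3 + b) (Y(b) = (3 + b)*b = b*(3 + b))
v(h) = -5 - h*(3 + h)
c*(v(-1) + 14) = -6*((-5 - 1*(-1)*(3 - 1)) + 14) = -6*((-5 - 1*(-1)*2) + 14) = -6*((-5 + 2) + 14) = -6*(-3 + 14) = -6*11 = -66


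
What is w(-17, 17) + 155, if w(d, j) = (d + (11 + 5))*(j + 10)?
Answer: 128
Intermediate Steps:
w(d, j) = (10 + j)*(16 + d) (w(d, j) = (d + 16)*(10 + j) = (16 + d)*(10 + j) = (10 + j)*(16 + d))
w(-17, 17) + 155 = (160 + 10*(-17) + 16*17 - 17*17) + 155 = (160 - 170 + 272 - 289) + 155 = -27 + 155 = 128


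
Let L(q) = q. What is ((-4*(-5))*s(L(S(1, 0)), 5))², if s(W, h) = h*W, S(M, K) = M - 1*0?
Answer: 10000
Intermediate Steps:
S(M, K) = M (S(M, K) = M + 0 = M)
s(W, h) = W*h
((-4*(-5))*s(L(S(1, 0)), 5))² = ((-4*(-5))*(1*5))² = (20*5)² = 100² = 10000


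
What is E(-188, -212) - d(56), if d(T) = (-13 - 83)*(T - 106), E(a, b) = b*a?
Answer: 35056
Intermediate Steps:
E(a, b) = a*b
d(T) = 10176 - 96*T (d(T) = -96*(-106 + T) = 10176 - 96*T)
E(-188, -212) - d(56) = -188*(-212) - (10176 - 96*56) = 39856 - (10176 - 5376) = 39856 - 1*4800 = 39856 - 4800 = 35056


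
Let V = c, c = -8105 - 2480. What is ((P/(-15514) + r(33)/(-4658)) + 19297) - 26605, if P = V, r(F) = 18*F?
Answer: -264033385841/36132106 ≈ -7307.4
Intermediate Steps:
c = -10585
V = -10585
P = -10585
((P/(-15514) + r(33)/(-4658)) + 19297) - 26605 = ((-10585/(-15514) + (18*33)/(-4658)) + 19297) - 26605 = ((-10585*(-1/15514) + 594*(-1/4658)) + 19297) - 26605 = ((10585/15514 - 297/2329) + 19297) - 26605 = (20044807/36132106 + 19297) - 26605 = 697261294289/36132106 - 26605 = -264033385841/36132106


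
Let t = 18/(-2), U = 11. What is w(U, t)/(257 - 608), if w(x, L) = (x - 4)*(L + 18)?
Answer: -7/39 ≈ -0.17949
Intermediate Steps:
t = -9 (t = 18*(-1/2) = -9)
w(x, L) = (-4 + x)*(18 + L)
w(U, t)/(257 - 608) = (-72 - 4*(-9) + 18*11 - 9*11)/(257 - 608) = (-72 + 36 + 198 - 99)/(-351) = -1/351*63 = -7/39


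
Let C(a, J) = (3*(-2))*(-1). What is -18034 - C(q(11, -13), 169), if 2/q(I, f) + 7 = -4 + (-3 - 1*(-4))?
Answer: -18040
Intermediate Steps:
q(I, f) = -⅕ (q(I, f) = 2/(-7 + (-4 + (-3 - 1*(-4)))) = 2/(-7 + (-4 + (-3 + 4))) = 2/(-7 + (-4 + 1)) = 2/(-7 - 3) = 2/(-10) = 2*(-⅒) = -⅕)
C(a, J) = 6 (C(a, J) = -6*(-1) = 6)
-18034 - C(q(11, -13), 169) = -18034 - 1*6 = -18034 - 6 = -18040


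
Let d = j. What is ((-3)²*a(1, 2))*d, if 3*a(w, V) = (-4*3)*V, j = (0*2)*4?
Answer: 0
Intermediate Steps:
j = 0 (j = 0*4 = 0)
a(w, V) = -4*V (a(w, V) = ((-4*3)*V)/3 = (-12*V)/3 = -4*V)
d = 0
((-3)²*a(1, 2))*d = ((-3)²*(-4*2))*0 = (9*(-8))*0 = -72*0 = 0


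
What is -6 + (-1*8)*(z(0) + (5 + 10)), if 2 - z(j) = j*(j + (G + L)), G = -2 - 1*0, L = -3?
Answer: -142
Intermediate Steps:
G = -2 (G = -2 + 0 = -2)
z(j) = 2 - j*(-5 + j) (z(j) = 2 - j*(j + (-2 - 3)) = 2 - j*(j - 5) = 2 - j*(-5 + j))
-6 + (-1*8)*(z(0) + (5 + 10)) = -6 + (-1*8)*((2 - 1*0² + 5*0) + (5 + 10)) = -6 - 8*((2 - 1*0 + 0) + 15) = -6 - 8*((2 + 0 + 0) + 15) = -6 - 8*(2 + 15) = -6 - 8*17 = -6 - 136 = -142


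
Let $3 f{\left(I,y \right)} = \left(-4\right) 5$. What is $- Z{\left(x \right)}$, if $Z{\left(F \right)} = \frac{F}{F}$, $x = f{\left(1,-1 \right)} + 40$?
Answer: $-1$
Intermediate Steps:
$f{\left(I,y \right)} = - \frac{20}{3}$ ($f{\left(I,y \right)} = \frac{\left(-4\right) 5}{3} = \frac{1}{3} \left(-20\right) = - \frac{20}{3}$)
$x = \frac{100}{3}$ ($x = - \frac{20}{3} + 40 = \frac{100}{3} \approx 33.333$)
$Z{\left(F \right)} = 1$
$- Z{\left(x \right)} = \left(-1\right) 1 = -1$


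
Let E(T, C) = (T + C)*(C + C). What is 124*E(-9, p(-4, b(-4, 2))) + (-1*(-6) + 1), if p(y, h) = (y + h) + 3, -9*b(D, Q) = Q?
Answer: 251543/81 ≈ 3105.5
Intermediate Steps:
b(D, Q) = -Q/9
p(y, h) = 3 + h + y (p(y, h) = (h + y) + 3 = 3 + h + y)
E(T, C) = 2*C*(C + T) (E(T, C) = (C + T)*(2*C) = 2*C*(C + T))
124*E(-9, p(-4, b(-4, 2))) + (-1*(-6) + 1) = 124*(2*(3 - ⅑*2 - 4)*((3 - ⅑*2 - 4) - 9)) + (-1*(-6) + 1) = 124*(2*(3 - 2/9 - 4)*((3 - 2/9 - 4) - 9)) + (6 + 1) = 124*(2*(-11/9)*(-11/9 - 9)) + 7 = 124*(2*(-11/9)*(-92/9)) + 7 = 124*(2024/81) + 7 = 250976/81 + 7 = 251543/81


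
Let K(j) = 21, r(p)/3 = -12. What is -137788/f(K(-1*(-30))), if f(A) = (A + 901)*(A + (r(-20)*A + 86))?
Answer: 68894/299189 ≈ 0.23027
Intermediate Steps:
r(p) = -36 (r(p) = 3*(-12) = -36)
f(A) = (86 - 35*A)*(901 + A) (f(A) = (A + 901)*(A + (-36*A + 86)) = (901 + A)*(A + (86 - 36*A)) = (901 + A)*(86 - 35*A) = (86 - 35*A)*(901 + A))
-137788/f(K(-1*(-30))) = -137788/(77486 - 31449*21 - 35*21**2) = -137788/(77486 - 660429 - 35*441) = -137788/(77486 - 660429 - 15435) = -137788/(-598378) = -137788*(-1/598378) = 68894/299189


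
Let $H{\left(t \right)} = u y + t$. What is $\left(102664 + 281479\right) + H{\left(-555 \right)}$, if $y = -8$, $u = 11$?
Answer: $383500$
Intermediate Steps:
$H{\left(t \right)} = -88 + t$ ($H{\left(t \right)} = 11 \left(-8\right) + t = -88 + t$)
$\left(102664 + 281479\right) + H{\left(-555 \right)} = \left(102664 + 281479\right) - 643 = 384143 - 643 = 383500$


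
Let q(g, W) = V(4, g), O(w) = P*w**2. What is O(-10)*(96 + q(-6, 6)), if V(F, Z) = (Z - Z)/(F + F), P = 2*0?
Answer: 0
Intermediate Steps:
P = 0
V(F, Z) = 0 (V(F, Z) = 0/((2*F)) = 0*(1/(2*F)) = 0)
O(w) = 0 (O(w) = 0*w**2 = 0)
q(g, W) = 0
O(-10)*(96 + q(-6, 6)) = 0*(96 + 0) = 0*96 = 0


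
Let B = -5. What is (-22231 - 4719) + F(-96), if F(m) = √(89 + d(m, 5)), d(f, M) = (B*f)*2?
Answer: -26950 + √1049 ≈ -26918.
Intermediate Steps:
d(f, M) = -10*f (d(f, M) = -5*f*2 = -10*f)
F(m) = √(89 - 10*m)
(-22231 - 4719) + F(-96) = (-22231 - 4719) + √(89 - 10*(-96)) = -26950 + √(89 + 960) = -26950 + √1049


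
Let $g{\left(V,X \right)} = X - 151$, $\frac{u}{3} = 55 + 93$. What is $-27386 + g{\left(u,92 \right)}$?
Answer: $-27445$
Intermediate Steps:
$u = 444$ ($u = 3 \left(55 + 93\right) = 3 \cdot 148 = 444$)
$g{\left(V,X \right)} = -151 + X$
$-27386 + g{\left(u,92 \right)} = -27386 + \left(-151 + 92\right) = -27386 - 59 = -27445$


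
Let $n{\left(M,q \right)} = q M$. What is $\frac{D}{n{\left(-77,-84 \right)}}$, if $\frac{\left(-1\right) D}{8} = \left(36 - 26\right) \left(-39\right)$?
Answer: $\frac{260}{539} \approx 0.48237$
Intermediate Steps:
$n{\left(M,q \right)} = M q$
$D = 3120$ ($D = - 8 \left(36 - 26\right) \left(-39\right) = - 8 \cdot 10 \left(-39\right) = \left(-8\right) \left(-390\right) = 3120$)
$\frac{D}{n{\left(-77,-84 \right)}} = \frac{3120}{\left(-77\right) \left(-84\right)} = \frac{3120}{6468} = 3120 \cdot \frac{1}{6468} = \frac{260}{539}$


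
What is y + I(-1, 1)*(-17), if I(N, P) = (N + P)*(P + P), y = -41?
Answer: -41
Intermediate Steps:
I(N, P) = 2*P*(N + P) (I(N, P) = (N + P)*(2*P) = 2*P*(N + P))
y + I(-1, 1)*(-17) = -41 + (2*1*(-1 + 1))*(-17) = -41 + (2*1*0)*(-17) = -41 + 0*(-17) = -41 + 0 = -41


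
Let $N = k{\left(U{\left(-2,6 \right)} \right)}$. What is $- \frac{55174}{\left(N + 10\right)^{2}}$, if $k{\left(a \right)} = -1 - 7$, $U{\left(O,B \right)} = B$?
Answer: $- \frac{27587}{2} \approx -13794.0$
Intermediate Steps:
$k{\left(a \right)} = -8$ ($k{\left(a \right)} = -1 - 7 = -8$)
$N = -8$
$- \frac{55174}{\left(N + 10\right)^{2}} = - \frac{55174}{\left(-8 + 10\right)^{2}} = - \frac{55174}{2^{2}} = - \frac{55174}{4} = \left(-55174\right) \frac{1}{4} = - \frac{27587}{2}$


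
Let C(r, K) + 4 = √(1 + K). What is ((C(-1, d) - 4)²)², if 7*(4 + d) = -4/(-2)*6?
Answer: 176593/49 - 42144*I*√7/49 ≈ 3603.9 - 2275.6*I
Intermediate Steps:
d = -16/7 (d = -4 + (-4/(-2)*6)/7 = -4 + (-4*(-½)*6)/7 = -4 + (2*6)/7 = -4 + (⅐)*12 = -4 + 12/7 = -16/7 ≈ -2.2857)
C(r, K) = -4 + √(1 + K)
((C(-1, d) - 4)²)² = (((-4 + √(1 - 16/7)) - 4)²)² = (((-4 + √(-9/7)) - 4)²)² = (((-4 + 3*I*√7/7) - 4)²)² = ((-8 + 3*I*√7/7)²)² = (-8 + 3*I*√7/7)⁴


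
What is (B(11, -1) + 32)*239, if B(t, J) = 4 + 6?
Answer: 10038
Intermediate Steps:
B(t, J) = 10
(B(11, -1) + 32)*239 = (10 + 32)*239 = 42*239 = 10038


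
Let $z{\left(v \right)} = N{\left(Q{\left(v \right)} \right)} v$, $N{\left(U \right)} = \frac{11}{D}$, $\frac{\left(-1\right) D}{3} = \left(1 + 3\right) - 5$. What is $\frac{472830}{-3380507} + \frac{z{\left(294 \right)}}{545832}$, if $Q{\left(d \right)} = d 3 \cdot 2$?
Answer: $- \frac{18174397001}{131799206916} \approx -0.13789$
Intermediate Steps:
$Q{\left(d \right)} = 6 d$ ($Q{\left(d \right)} = 3 d 2 = 6 d$)
$D = 3$ ($D = - 3 \left(\left(1 + 3\right) - 5\right) = - 3 \left(4 - 5\right) = \left(-3\right) \left(-1\right) = 3$)
$N{\left(U \right)} = \frac{11}{3}$
$z{\left(v \right)} = \frac{11 v}{3}$
$\frac{472830}{-3380507} + \frac{z{\left(294 \right)}}{545832} = \frac{472830}{-3380507} + \frac{\frac{11}{3} \cdot 294}{545832} = 472830 \left(- \frac{1}{3380507}\right) + 1078 \cdot \frac{1}{545832} = - \frac{472830}{3380507} + \frac{77}{38988} = - \frac{18174397001}{131799206916}$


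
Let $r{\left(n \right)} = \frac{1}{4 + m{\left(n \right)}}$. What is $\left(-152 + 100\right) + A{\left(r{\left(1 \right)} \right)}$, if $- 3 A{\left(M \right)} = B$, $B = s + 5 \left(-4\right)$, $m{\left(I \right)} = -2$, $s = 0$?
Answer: $- \frac{136}{3} \approx -45.333$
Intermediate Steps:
$B = -20$ ($B = 0 + 5 \left(-4\right) = 0 - 20 = -20$)
$r{\left(n \right)} = \frac{1}{2}$ ($r{\left(n \right)} = \frac{1}{4 - 2} = \frac{1}{2}$)
$A{\left(M \right)} = \frac{20}{3}$ ($A{\left(M \right)} = \left(- \frac{1}{3}\right) \left(-20\right) = \frac{20}{3}$)
$\left(-152 + 100\right) + A{\left(r{\left(1 \right)} \right)} = \left(-152 + 100\right) + \frac{20}{3} = -52 + \frac{20}{3} = - \frac{136}{3}$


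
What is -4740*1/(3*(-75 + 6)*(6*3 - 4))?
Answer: 790/483 ≈ 1.6356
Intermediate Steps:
-4740*1/(3*(-75 + 6)*(6*3 - 4)) = -4740*(-1/(207*(18 - 4))) = -4740/((14*3)*(-69)) = -4740/(42*(-69)) = -4740/(-2898) = -4740*(-1/2898) = 790/483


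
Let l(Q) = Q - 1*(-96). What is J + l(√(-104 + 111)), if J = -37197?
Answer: -37101 + √7 ≈ -37098.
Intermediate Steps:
l(Q) = 96 + Q (l(Q) = Q + 96 = 96 + Q)
J + l(√(-104 + 111)) = -37197 + (96 + √(-104 + 111)) = -37197 + (96 + √7) = -37101 + √7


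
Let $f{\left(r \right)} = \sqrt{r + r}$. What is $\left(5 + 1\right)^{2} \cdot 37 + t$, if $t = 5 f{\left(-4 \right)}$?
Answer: $1332 + 10 i \sqrt{2} \approx 1332.0 + 14.142 i$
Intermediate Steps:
$f{\left(r \right)} = \sqrt{2} \sqrt{r}$ ($f{\left(r \right)} = \sqrt{2 r} = \sqrt{2} \sqrt{r}$)
$t = 10 i \sqrt{2}$ ($t = 5 \sqrt{2} \sqrt{-4} = 5 \sqrt{2} \cdot 2 i = 5 \cdot 2 i \sqrt{2} = 10 i \sqrt{2} \approx 14.142 i$)
$\left(5 + 1\right)^{2} \cdot 37 + t = \left(5 + 1\right)^{2} \cdot 37 + 10 i \sqrt{2} = 6^{2} \cdot 37 + 10 i \sqrt{2} = 36 \cdot 37 + 10 i \sqrt{2} = 1332 + 10 i \sqrt{2}$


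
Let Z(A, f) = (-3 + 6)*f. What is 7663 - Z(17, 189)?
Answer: 7096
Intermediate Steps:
Z(A, f) = 3*f
7663 - Z(17, 189) = 7663 - 3*189 = 7663 - 1*567 = 7663 - 567 = 7096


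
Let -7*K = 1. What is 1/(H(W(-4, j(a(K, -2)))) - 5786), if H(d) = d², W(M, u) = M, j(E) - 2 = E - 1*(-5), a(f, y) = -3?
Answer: -1/5770 ≈ -0.00017331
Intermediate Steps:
K = -⅐ (K = -⅐*1 = -⅐ ≈ -0.14286)
j(E) = 7 + E (j(E) = 2 + (E - 1*(-5)) = 2 + (E + 5) = 2 + (5 + E) = 7 + E)
1/(H(W(-4, j(a(K, -2)))) - 5786) = 1/((-4)² - 5786) = 1/(16 - 5786) = 1/(-5770) = -1/5770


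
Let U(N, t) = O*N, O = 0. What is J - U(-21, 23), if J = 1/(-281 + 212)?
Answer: -1/69 ≈ -0.014493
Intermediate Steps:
J = -1/69 (J = 1/(-69) = -1/69 ≈ -0.014493)
U(N, t) = 0 (U(N, t) = 0*N = 0)
J - U(-21, 23) = -1/69 - 1*0 = -1/69 + 0 = -1/69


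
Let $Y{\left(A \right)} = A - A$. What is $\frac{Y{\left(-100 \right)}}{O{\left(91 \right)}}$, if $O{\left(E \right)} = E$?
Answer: $0$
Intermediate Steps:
$Y{\left(A \right)} = 0$
$\frac{Y{\left(-100 \right)}}{O{\left(91 \right)}} = \frac{0}{91} = 0 \cdot \frac{1}{91} = 0$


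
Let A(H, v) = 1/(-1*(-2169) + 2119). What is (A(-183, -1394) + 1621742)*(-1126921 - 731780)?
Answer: -12925461951843597/4288 ≈ -3.0143e+12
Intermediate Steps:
A(H, v) = 1/4288 (A(H, v) = 1/(2169 + 2119) = 1/4288)
(A(-183, -1394) + 1621742)*(-1126921 - 731780) = (1/4288 + 1621742)*(-1126921 - 731780) = (6954029697/4288)*(-1858701) = -12925461951843597/4288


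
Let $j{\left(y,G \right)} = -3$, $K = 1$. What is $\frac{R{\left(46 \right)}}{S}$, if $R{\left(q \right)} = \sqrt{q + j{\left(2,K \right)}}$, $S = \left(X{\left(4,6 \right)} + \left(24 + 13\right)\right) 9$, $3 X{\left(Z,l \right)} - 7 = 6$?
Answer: $\frac{\sqrt{43}}{372} \approx 0.017628$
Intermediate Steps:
$X{\left(Z,l \right)} = \frac{13}{3}$ ($X{\left(Z,l \right)} = \frac{7}{3} + \frac{1}{3} \cdot 6 = \frac{7}{3} + 2 = \frac{13}{3}$)
$S = 372$ ($S = \left(\frac{13}{3} + \left(24 + 13\right)\right) 9 = \left(\frac{13}{3} + 37\right) 9 = \frac{124}{3} \cdot 9 = 372$)
$R{\left(q \right)} = \sqrt{-3 + q}$ ($R{\left(q \right)} = \sqrt{q - 3} = \sqrt{-3 + q}$)
$\frac{R{\left(46 \right)}}{S} = \frac{\sqrt{-3 + 46}}{372} = \sqrt{43} \cdot \frac{1}{372} = \frac{\sqrt{43}}{372}$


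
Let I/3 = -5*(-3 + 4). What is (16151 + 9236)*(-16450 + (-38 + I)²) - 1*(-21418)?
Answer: -346282649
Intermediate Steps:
I = -15 (I = 3*(-5*(-3 + 4)) = 3*(-5*1) = 3*(-5) = -15)
(16151 + 9236)*(-16450 + (-38 + I)²) - 1*(-21418) = (16151 + 9236)*(-16450 + (-38 - 15)²) - 1*(-21418) = 25387*(-16450 + (-53)²) + 21418 = 25387*(-16450 + 2809) + 21418 = 25387*(-13641) + 21418 = -346304067 + 21418 = -346282649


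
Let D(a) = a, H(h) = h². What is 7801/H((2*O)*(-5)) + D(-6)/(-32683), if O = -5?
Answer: 254975083/81707500 ≈ 3.1206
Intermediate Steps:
7801/H((2*O)*(-5)) + D(-6)/(-32683) = 7801/(((2*(-5))*(-5))²) - 6/(-32683) = 7801/((-10*(-5))²) - 6*(-1/32683) = 7801/(50²) + 6/32683 = 7801/2500 + 6/32683 = 254975083/81707500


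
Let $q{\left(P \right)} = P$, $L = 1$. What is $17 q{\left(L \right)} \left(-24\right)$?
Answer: $-408$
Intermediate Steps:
$17 q{\left(L \right)} \left(-24\right) = 17 \cdot 1 \left(-24\right) = 17 \left(-24\right) = -408$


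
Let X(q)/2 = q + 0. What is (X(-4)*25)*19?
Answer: -3800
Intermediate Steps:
X(q) = 2*q (X(q) = 2*(q + 0) = 2*q)
(X(-4)*25)*19 = ((2*(-4))*25)*19 = -8*25*19 = -200*19 = -3800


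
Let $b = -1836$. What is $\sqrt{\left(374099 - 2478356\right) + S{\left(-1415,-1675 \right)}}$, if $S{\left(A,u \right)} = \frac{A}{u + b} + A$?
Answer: $\frac{i \sqrt{25956868562247}}{3511} \approx 1451.1 i$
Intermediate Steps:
$S{\left(A,u \right)} = A + \frac{A}{-1836 + u}$ ($S{\left(A,u \right)} = \frac{A}{u - 1836} + A = \frac{A}{-1836 + u} + A = A + \frac{A}{-1836 + u}$)
$\sqrt{\left(374099 - 2478356\right) + S{\left(-1415,-1675 \right)}} = \sqrt{\left(374099 - 2478356\right) - \frac{1415 \left(-1835 - 1675\right)}{-1836 - 1675}} = \sqrt{\left(374099 - 2478356\right) - 1415 \frac{1}{-3511} \left(-3510\right)} = \sqrt{-2104257 - \left(- \frac{1415}{3511}\right) \left(-3510\right)} = \sqrt{-2104257 - \frac{4966650}{3511}} = \sqrt{- \frac{7393012977}{3511}} = \frac{i \sqrt{25956868562247}}{3511}$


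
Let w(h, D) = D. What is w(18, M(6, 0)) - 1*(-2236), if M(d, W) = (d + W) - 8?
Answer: 2234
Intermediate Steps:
M(d, W) = -8 + W + d (M(d, W) = (W + d) - 8 = -8 + W + d)
w(18, M(6, 0)) - 1*(-2236) = (-8 + 0 + 6) - 1*(-2236) = -2 + 2236 = 2234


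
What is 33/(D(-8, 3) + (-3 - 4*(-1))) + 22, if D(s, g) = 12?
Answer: 319/13 ≈ 24.538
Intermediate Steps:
33/(D(-8, 3) + (-3 - 4*(-1))) + 22 = 33/(12 + (-3 - 4*(-1))) + 22 = 33/(12 + (-3 + 4)) + 22 = 33/(12 + 1) + 22 = 33/13 + 22 = 319/13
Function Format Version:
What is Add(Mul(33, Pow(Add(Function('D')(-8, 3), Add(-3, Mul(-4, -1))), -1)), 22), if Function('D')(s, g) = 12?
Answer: Rational(319, 13) ≈ 24.538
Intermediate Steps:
Add(Mul(33, Pow(Add(Function('D')(-8, 3), Add(-3, Mul(-4, -1))), -1)), 22) = Add(Mul(33, Pow(Add(12, Add(-3, Mul(-4, -1))), -1)), 22) = Add(Mul(33, Pow(Add(12, Add(-3, 4)), -1)), 22) = Add(Mul(33, Pow(Add(12, 1), -1)), 22) = Add(Mul(33, Pow(13, -1)), 22) = Add(Mul(33, Rational(1, 13)), 22) = Add(Rational(33, 13), 22) = Rational(319, 13)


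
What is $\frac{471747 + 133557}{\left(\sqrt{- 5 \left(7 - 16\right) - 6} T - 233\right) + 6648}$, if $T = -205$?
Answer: $\frac{55471788}{564475} + \frac{1772676 \sqrt{39}}{564475} \approx 117.88$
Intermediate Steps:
$\frac{471747 + 133557}{\left(\sqrt{- 5 \left(7 - 16\right) - 6} T - 233\right) + 6648} = \frac{471747 + 133557}{\left(\sqrt{- 5 \left(7 - 16\right) - 6} \left(-205\right) - 233\right) + 6648} = \frac{605304}{\left(\sqrt{- 5 \left(7 - 16\right) - 6} \left(-205\right) - 233\right) + 6648} = \frac{605304}{\left(\sqrt{\left(-5\right) \left(-9\right) - 6} \left(-205\right) - 233\right) + 6648} = \frac{605304}{\left(\sqrt{45 - 6} \left(-205\right) - 233\right) + 6648} = \frac{605304}{\left(\sqrt{39} \left(-205\right) - 233\right) + 6648} = \frac{605304}{\left(- 205 \sqrt{39} - 233\right) + 6648} = \frac{605304}{\left(-233 - 205 \sqrt{39}\right) + 6648} = \frac{605304}{6415 - 205 \sqrt{39}}$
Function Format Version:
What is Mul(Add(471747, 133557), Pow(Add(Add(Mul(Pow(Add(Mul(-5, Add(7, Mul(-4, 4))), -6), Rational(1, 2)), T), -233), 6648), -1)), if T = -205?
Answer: Add(Rational(55471788, 564475), Mul(Rational(1772676, 564475), Pow(39, Rational(1, 2)))) ≈ 117.88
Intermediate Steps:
Mul(Add(471747, 133557), Pow(Add(Add(Mul(Pow(Add(Mul(-5, Add(7, Mul(-4, 4))), -6), Rational(1, 2)), T), -233), 6648), -1)) = Mul(Add(471747, 133557), Pow(Add(Add(Mul(Pow(Add(Mul(-5, Add(7, Mul(-4, 4))), -6), Rational(1, 2)), -205), -233), 6648), -1)) = Mul(605304, Pow(Add(Add(Mul(Pow(Add(Mul(-5, Add(7, -16)), -6), Rational(1, 2)), -205), -233), 6648), -1)) = Mul(605304, Pow(Add(Add(Mul(Pow(Add(Mul(-5, -9), -6), Rational(1, 2)), -205), -233), 6648), -1)) = Mul(605304, Pow(Add(Add(Mul(Pow(Add(45, -6), Rational(1, 2)), -205), -233), 6648), -1)) = Mul(605304, Pow(Add(Add(Mul(Pow(39, Rational(1, 2)), -205), -233), 6648), -1)) = Mul(605304, Pow(Add(Add(Mul(-205, Pow(39, Rational(1, 2))), -233), 6648), -1)) = Mul(605304, Pow(Add(Add(-233, Mul(-205, Pow(39, Rational(1, 2)))), 6648), -1)) = Mul(605304, Pow(Add(6415, Mul(-205, Pow(39, Rational(1, 2)))), -1))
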